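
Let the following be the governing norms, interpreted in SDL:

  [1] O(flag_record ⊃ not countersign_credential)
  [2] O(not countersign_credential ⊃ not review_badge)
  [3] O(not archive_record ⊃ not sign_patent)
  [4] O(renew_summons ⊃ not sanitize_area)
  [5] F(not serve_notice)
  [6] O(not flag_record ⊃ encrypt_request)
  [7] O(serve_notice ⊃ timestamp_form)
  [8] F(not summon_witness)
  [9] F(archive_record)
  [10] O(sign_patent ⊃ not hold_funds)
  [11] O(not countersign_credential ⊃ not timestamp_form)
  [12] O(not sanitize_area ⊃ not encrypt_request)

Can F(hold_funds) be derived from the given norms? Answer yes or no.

No

Premise 10 is O(sign_patent ⊃ not hold_funds), but O(sign_patent) is not derivable from the premises, so it does not yield O(not hold_funds).
No other premise forces O(not hold_funds). An ideal world satisfying every premise can still have hold_funds true, so F(hold_funds) is not derivable.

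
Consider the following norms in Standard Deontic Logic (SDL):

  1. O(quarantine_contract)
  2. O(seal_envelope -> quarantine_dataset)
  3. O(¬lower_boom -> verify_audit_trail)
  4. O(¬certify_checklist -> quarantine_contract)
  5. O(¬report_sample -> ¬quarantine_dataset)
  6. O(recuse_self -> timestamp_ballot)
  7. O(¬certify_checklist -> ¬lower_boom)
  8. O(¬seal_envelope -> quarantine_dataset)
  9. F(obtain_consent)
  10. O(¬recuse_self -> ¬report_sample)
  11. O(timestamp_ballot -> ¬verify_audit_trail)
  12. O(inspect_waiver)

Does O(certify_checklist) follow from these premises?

By case analysis on ¬seal_envelope: premise 8 gives O(¬seal_envelope -> quarantine_dataset) and premise 2 gives O(seal_envelope -> quarantine_dataset), so O(quarantine_dataset) either way.
The contrapositive of premise 5 (O(¬report_sample -> ¬quarantine_dataset)) is O(quarantine_dataset -> report_sample), and O(quarantine_dataset) is already established, so O(report_sample).
Premise 10 is O(¬recuse_self -> ¬report_sample); contrapositively O(report_sample -> recuse_self). Since O(report_sample) holds, K gives O(recuse_self).
Premise 6 is O(recuse_self -> timestamp_ballot); since O(recuse_self), deontic closure gives O(timestamp_ballot).
With premise 11, O(timestamp_ballot -> ¬verify_audit_trail), the K-axiom yields O(¬verify_audit_trail).
Premise 3, O(¬lower_boom -> verify_audit_trail), contraposes to O(¬verify_audit_trail -> lower_boom); with O(¬verify_audit_trail) we get O(lower_boom).
Premise 7 is O(¬certify_checklist -> ¬lower_boom); contrapositively O(lower_boom -> certify_checklist). Since O(lower_boom) holds, K gives O(certify_checklist).
Premises 1, 4, 9, 12 do not contribute to this derivation.
So O(certify_checklist) follows.

Yes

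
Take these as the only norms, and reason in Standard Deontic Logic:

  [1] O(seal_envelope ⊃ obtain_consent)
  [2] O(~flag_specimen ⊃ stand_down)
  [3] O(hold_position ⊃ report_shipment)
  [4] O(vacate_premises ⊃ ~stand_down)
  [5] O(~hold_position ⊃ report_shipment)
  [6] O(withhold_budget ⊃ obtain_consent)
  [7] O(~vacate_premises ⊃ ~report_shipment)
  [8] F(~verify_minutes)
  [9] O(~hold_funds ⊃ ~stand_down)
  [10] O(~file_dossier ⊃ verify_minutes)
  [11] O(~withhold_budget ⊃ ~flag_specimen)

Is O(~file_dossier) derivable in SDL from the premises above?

No

Premise 10 is O(~file_dossier ⊃ verify_minutes); even if O(verify_minutes) held, inferring O(~file_dossier) would be affirming the consequent — invalid.
No other premise forces O(~file_dossier). An ideal world satisfying every premise can still have ~file_dossier false, so O(~file_dossier) is not derivable.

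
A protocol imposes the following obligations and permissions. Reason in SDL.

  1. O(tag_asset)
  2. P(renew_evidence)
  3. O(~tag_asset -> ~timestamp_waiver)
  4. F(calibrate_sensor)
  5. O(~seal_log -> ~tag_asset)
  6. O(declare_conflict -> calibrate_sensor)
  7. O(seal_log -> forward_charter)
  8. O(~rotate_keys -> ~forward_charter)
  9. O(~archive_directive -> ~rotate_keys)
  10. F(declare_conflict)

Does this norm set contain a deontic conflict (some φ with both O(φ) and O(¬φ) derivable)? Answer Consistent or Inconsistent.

Consistent

Premise 6 is O(declare_conflict -> calibrate_sensor), but O(declare_conflict) is not derivable from the premises, so it does not yield O(calibrate_sensor).
So O(calibrate_sensor) is not derivable, and the apparent clash with O(~calibrate_sensor) does not arise.
A world satisfying every obligation exists (e.g. archive_directive=true, calibrate_sensor=false, declare_conflict=false, forward_charter=true, renew_evidence=false, rotate_keys=true, seal_log=true, tag_asset=true, timestamp_waiver=false); no atom is both obligatory and forbidden, so the set is consistent.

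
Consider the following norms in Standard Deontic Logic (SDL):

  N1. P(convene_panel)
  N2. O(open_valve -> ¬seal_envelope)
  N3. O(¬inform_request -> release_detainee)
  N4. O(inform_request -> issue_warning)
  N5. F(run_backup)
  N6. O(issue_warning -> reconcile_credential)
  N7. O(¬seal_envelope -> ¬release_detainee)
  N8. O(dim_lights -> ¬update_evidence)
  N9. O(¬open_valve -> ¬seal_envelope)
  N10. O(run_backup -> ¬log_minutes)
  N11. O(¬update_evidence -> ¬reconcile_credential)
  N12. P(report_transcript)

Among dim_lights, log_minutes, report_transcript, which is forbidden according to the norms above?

Premises 9 and 2 cover both cases: O(¬open_valve -> ¬seal_envelope) and O(open_valve -> ¬seal_envelope). Since ¬open_valve ∨ open_valve is a tautology, O(¬seal_envelope) follows.
From O(¬seal_envelope) and premise 7, O(¬seal_envelope -> ¬release_detainee), we obtain O(¬release_detainee).
Premise 3 is O(¬inform_request -> release_detainee); contrapositively O(¬release_detainee -> inform_request). Since O(¬release_detainee) holds, K gives O(inform_request).
From O(inform_request) and premise 4, O(inform_request -> issue_warning), we obtain O(issue_warning).
Premise 6 is O(issue_warning -> reconcile_credential); since O(issue_warning), deontic closure gives O(reconcile_credential).
Premise 11 is O(¬update_evidence -> ¬reconcile_credential); contrapositively O(reconcile_credential -> update_evidence). Since O(reconcile_credential) holds, K gives O(update_evidence).
The contrapositive of premise 8 (O(dim_lights -> ¬update_evidence)) is O(update_evidence -> ¬dim_lights), and O(update_evidence) is already established, so O(¬dim_lights).
So O(¬dim_lights) holds, i.e. dim_lights is forbidden. None of the other listed options is forbidden under the premises.

dim_lights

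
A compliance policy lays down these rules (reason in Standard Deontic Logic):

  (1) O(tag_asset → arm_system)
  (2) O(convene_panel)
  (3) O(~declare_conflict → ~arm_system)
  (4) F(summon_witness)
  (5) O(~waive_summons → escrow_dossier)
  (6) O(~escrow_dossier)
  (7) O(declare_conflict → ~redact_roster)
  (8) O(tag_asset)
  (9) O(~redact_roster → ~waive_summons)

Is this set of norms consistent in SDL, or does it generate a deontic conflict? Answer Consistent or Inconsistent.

From premise 6 we have O(~escrow_dossier).
Premise 5 is O(~waive_summons → escrow_dossier); contrapositively O(~escrow_dossier → waive_summons). Since O(~escrow_dossier) holds, K gives O(waive_summons).
The contrapositive of premise 9 (O(~redact_roster → ~waive_summons)) is O(waive_summons → redact_roster), and O(waive_summons) is already established, so O(redact_roster).
The contrapositive of premise 7 (O(declare_conflict → ~redact_roster)) is O(redact_roster → ~declare_conflict), and O(redact_roster) is already established, so O(~declare_conflict).
From O(~declare_conflict) and premise 3, O(~declare_conflict → ~arm_system), we obtain O(~arm_system).
The contrapositive of premise 1 (O(tag_asset → arm_system)) is O(~arm_system → ~tag_asset), and O(~arm_system) is already established, so O(~tag_asset).
But premise 8 directly asserts O(tag_asset).
We now have both O(~tag_asset) and O(tag_asset) — tag_asset is simultaneously obligatory and forbidden, violating the D-axiom.

Inconsistent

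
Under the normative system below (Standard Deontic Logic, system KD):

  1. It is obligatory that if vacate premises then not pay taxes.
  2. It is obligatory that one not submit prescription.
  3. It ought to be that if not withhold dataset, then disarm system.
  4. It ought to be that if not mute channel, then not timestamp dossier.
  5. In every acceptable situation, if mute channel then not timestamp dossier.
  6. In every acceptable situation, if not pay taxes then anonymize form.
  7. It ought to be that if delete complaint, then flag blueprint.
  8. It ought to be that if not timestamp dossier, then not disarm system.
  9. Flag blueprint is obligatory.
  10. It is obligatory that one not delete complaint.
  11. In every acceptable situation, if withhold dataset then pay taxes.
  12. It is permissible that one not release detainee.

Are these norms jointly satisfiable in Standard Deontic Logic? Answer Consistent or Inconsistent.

Consistent

Premise 7 is O(delete_complaint → flag_blueprint); even if O(flag_blueprint) held, inferring O(delete_complaint) would be affirming the consequent — invalid.
So O(delete_complaint) is not derivable, and the apparent clash with O(¬delete_complaint) does not arise.
A world satisfying every obligation exists (e.g. anonymize_form=false, delete_complaint=false, disarm_system=false, flag_blueprint=true, mute_channel=false, pay_taxes=true, release_detainee=false, submit_prescription=false, timestamp_dossier=false, vacate_premises=false, withhold_dataset=true); no atom is both obligatory and forbidden, so the set is consistent.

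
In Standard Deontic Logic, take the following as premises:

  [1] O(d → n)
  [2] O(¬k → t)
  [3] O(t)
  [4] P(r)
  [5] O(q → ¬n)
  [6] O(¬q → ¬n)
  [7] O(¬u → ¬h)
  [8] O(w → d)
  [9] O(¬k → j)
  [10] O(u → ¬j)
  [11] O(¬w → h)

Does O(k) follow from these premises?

Yes

By case analysis on ¬q: premise 6 gives O(¬q → ¬n) and premise 5 gives O(q → ¬n), so O(¬n) either way.
The contrapositive of premise 1 (O(d → n)) is O(¬n → ¬d), and O(¬n) is already established, so O(¬d).
Premise 8, O(w → d), contraposes to O(¬d → ¬w); with O(¬d) we get O(¬w).
Premise 11 is O(¬w → h); since O(¬w), deontic closure gives O(h).
The contrapositive of premise 7 (O(¬u → ¬h)) is O(h → u), and O(h) is already established, so O(u).
With premise 10, O(u → ¬j), the K-axiom yields O(¬j).
Premise 9, O(¬k → j), contraposes to O(¬j → k); with O(¬j) we get O(k).
Premises 2, 3, 4 do not contribute to this derivation.
So O(k) follows.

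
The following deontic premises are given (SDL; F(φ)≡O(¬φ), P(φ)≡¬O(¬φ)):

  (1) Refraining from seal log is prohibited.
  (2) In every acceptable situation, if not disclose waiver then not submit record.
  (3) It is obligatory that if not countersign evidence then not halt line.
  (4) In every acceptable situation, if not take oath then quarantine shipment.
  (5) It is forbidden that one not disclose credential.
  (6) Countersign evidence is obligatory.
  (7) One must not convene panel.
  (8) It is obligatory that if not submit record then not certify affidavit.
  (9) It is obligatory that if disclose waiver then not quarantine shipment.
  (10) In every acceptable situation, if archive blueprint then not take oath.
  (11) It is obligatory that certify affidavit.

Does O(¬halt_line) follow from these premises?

Premise 3 is O(¬countersign_evidence → ¬halt_line), but O(¬countersign_evidence) is not derivable from the premises, so it does not yield O(¬halt_line).
No other premise forces O(¬halt_line). An ideal world satisfying every premise can still have ¬halt_line false, so O(¬halt_line) is not derivable.

No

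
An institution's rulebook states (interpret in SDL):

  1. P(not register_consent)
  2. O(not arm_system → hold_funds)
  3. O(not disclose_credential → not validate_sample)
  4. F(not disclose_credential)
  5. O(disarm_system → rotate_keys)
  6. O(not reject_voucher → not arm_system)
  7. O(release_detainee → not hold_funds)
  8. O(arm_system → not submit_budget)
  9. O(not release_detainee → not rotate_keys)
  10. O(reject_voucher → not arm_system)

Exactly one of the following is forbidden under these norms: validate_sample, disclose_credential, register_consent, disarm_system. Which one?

disarm_system

By case analysis on not reject_voucher: premise 6 gives O(not reject_voucher → not arm_system) and premise 10 gives O(reject_voucher → not arm_system), so O(not arm_system) either way.
Premise 2 is O(not arm_system → hold_funds); since O(not arm_system), deontic closure gives O(hold_funds).
The contrapositive of premise 7 (O(release_detainee → not hold_funds)) is O(hold_funds → not release_detainee), and O(hold_funds) is already established, so O(not release_detainee).
With premise 9, O(not release_detainee → not rotate_keys), the K-axiom yields O(not rotate_keys).
Premise 5, O(disarm_system → rotate_keys), contraposes to O(not rotate_keys → not disarm_system); with O(not rotate_keys) we get O(not disarm_system).
So O(not disarm_system) holds, i.e. disarm_system is forbidden. None of the other listed options is forbidden under the premises.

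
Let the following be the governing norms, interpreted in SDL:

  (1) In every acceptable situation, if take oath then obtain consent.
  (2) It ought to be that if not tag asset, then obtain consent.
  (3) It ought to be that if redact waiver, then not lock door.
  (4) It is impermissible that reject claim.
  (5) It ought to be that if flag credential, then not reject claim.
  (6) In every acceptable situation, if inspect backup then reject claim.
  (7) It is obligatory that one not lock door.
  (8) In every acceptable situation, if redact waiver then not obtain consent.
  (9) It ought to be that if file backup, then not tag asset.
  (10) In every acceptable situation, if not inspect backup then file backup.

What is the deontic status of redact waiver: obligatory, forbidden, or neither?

Forbidden

Premise 4, F(reject_claim), is equivalent to O(¬reject_claim).
Premise 6, O(inspect_backup → reject_claim), contraposes to O(¬reject_claim → ¬inspect_backup); with O(¬reject_claim) we get O(¬inspect_backup).
Premise 10 is O(¬inspect_backup → file_backup); since O(¬inspect_backup), deontic closure gives O(file_backup).
Premise 9 is O(file_backup → ¬tag_asset); since O(file_backup), deontic closure gives O(¬tag_asset).
From O(¬tag_asset) and premise 2, O(¬tag_asset → obtain_consent), we obtain O(obtain_consent).
Premise 8, O(redact_waiver → ¬obtain_consent), contraposes to O(obtain_consent → ¬redact_waiver); with O(obtain_consent) we get O(¬redact_waiver).
Premises 1, 3, 5, 7 do not contribute to this derivation.
Thus O(¬redact_waiver), which is F(redact_waiver): redact_waiver is forbidden.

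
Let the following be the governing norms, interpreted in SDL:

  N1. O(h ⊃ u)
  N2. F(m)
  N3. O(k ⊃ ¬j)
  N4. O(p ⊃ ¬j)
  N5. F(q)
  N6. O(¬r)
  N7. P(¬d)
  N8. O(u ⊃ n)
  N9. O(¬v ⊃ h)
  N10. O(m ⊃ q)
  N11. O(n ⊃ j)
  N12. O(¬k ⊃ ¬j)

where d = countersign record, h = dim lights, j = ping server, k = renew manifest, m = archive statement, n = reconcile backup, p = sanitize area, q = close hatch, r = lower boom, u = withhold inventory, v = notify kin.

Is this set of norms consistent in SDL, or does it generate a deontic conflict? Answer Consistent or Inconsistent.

Premise 10 is O(m ⊃ q), but O(m) is not derivable from the premises, so it does not yield O(q).
So O(q) is not derivable, and the apparent clash with O(¬q) does not arise.
A world satisfying every obligation exists (e.g. d=false, h=false, j=false, k=false, m=false, n=false, p=false, q=false, r=false, u=false, v=true); no atom is both obligatory and forbidden, so the set is consistent.

Consistent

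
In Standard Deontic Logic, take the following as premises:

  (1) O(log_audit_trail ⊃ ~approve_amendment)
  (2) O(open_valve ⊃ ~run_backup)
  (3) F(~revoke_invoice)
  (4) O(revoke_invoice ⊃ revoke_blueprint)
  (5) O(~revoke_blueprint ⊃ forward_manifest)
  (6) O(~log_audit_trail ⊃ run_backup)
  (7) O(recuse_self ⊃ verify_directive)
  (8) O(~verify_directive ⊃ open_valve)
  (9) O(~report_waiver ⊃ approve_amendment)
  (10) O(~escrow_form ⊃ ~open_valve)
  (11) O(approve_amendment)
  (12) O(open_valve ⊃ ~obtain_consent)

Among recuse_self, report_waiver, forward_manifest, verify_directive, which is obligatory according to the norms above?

Premise 11 gives O(approve_amendment).
Premise 1 is O(log_audit_trail ⊃ ~approve_amendment); contrapositively O(approve_amendment ⊃ ~log_audit_trail). Since O(approve_amendment) holds, K gives O(~log_audit_trail).
From O(~log_audit_trail) and premise 6, O(~log_audit_trail ⊃ run_backup), we obtain O(run_backup).
Premise 2 is O(open_valve ⊃ ~run_backup); contrapositively O(run_backup ⊃ ~open_valve). Since O(run_backup) holds, K gives O(~open_valve).
The contrapositive of premise 8 (O(~verify_directive ⊃ open_valve)) is O(~open_valve ⊃ verify_directive), and O(~open_valve) is already established, so O(verify_directive).
So O(verify_directive) holds — verify_directive is obligatory. None of the other listed options is made obligatory by any chain of premises.

verify_directive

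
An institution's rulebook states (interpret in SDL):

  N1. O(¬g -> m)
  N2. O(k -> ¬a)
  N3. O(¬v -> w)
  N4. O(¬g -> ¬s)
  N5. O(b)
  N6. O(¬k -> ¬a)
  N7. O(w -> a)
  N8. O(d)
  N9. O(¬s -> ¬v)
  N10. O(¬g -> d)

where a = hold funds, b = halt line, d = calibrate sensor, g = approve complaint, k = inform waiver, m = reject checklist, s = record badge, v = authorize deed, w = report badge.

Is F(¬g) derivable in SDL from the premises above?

By case analysis on ¬k: premise 6 gives O(¬k -> ¬a) and premise 2 gives O(k -> ¬a), so O(¬a) either way.
Premise 7, O(w -> a), contraposes to O(¬a -> ¬w); with O(¬a) we get O(¬w).
Premise 3 is O(¬v -> w); contrapositively O(¬w -> v). Since O(¬w) holds, K gives O(v).
Premise 9, O(¬s -> ¬v), contraposes to O(v -> s); with O(v) we get O(s).
Premise 4, O(¬g -> ¬s), contraposes to O(s -> g); with O(s) we get O(g).
Premises 1, 5, 8, 10 do not contribute to this derivation.
So O(g) holds, i.e. F(¬g). The claim follows.

Yes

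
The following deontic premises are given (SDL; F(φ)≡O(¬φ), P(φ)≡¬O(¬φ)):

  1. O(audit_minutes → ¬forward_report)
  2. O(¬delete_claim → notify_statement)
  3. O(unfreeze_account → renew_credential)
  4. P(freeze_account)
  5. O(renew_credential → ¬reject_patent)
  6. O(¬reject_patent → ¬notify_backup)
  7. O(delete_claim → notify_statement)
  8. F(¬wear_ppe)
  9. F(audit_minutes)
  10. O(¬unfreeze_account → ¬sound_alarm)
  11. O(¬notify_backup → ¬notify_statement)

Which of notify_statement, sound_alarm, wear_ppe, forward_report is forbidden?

Premises 7 and 2 cover both cases: O(delete_claim → notify_statement) and O(¬delete_claim → notify_statement). Since delete_claim ∨ ¬delete_claim is a tautology, O(notify_statement) follows.
The contrapositive of premise 11 (O(¬notify_backup → ¬notify_statement)) is O(notify_statement → notify_backup), and O(notify_statement) is already established, so O(notify_backup).
Premise 6, O(¬reject_patent → ¬notify_backup), contraposes to O(notify_backup → reject_patent); with O(notify_backup) we get O(reject_patent).
The contrapositive of premise 5 (O(renew_credential → ¬reject_patent)) is O(reject_patent → ¬renew_credential), and O(reject_patent) is already established, so O(¬renew_credential).
Premise 3, O(unfreeze_account → renew_credential), contraposes to O(¬renew_credential → ¬unfreeze_account); with O(¬renew_credential) we get O(¬unfreeze_account).
From O(¬unfreeze_account) and premise 10, O(¬unfreeze_account → ¬sound_alarm), we obtain O(¬sound_alarm).
So O(¬sound_alarm) holds, i.e. sound_alarm is forbidden. None of the other listed options is forbidden under the premises.

sound_alarm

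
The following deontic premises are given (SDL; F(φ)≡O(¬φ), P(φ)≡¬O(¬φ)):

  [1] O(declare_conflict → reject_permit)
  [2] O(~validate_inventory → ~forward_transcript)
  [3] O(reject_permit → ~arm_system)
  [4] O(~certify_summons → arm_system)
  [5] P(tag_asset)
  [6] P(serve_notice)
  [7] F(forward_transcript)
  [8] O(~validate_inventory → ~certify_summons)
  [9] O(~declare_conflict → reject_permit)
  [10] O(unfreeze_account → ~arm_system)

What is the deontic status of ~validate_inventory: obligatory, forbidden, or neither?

Premises 9 and 1 are O(~declare_conflict → reject_permit) and O(declare_conflict → reject_permit); every ideal world satisfies ~declare_conflict or declare_conflict, so in either case reject_permit holds — hence O(reject_permit).
From O(reject_permit) and premise 3, O(reject_permit → ~arm_system), we obtain O(~arm_system).
Premise 4 is O(~certify_summons → arm_system); contrapositively O(~arm_system → certify_summons). Since O(~arm_system) holds, K gives O(certify_summons).
Premise 8, O(~validate_inventory → ~certify_summons), contraposes to O(certify_summons → validate_inventory); with O(certify_summons) we get O(validate_inventory).
Premises 2, 5, 6, 7, 10 do not contribute to this derivation.
Thus O(validate_inventory), which is F(~validate_inventory): ~validate_inventory is forbidden.

Forbidden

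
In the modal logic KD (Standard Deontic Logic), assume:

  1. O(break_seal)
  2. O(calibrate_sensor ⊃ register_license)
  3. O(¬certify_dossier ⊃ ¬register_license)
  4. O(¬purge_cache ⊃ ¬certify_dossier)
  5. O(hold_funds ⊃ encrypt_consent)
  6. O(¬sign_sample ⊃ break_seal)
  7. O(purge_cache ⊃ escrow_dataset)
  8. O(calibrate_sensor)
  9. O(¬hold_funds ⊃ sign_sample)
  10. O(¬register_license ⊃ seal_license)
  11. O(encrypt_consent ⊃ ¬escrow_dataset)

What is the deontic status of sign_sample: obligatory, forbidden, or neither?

Obligatory

From premise 8 we have O(calibrate_sensor).
Applying K to premise 2 (O(calibrate_sensor ⊃ register_license)) and O(calibrate_sensor) yields O(register_license).
Premise 3 is O(¬certify_dossier ⊃ ¬register_license); contrapositively O(register_license ⊃ certify_dossier). Since O(register_license) holds, K gives O(certify_dossier).
The contrapositive of premise 4 (O(¬purge_cache ⊃ ¬certify_dossier)) is O(certify_dossier ⊃ purge_cache), and O(certify_dossier) is already established, so O(purge_cache).
Premise 7 is O(purge_cache ⊃ escrow_dataset); since O(purge_cache), deontic closure gives O(escrow_dataset).
The contrapositive of premise 11 (O(encrypt_consent ⊃ ¬escrow_dataset)) is O(escrow_dataset ⊃ ¬encrypt_consent), and O(escrow_dataset) is already established, so O(¬encrypt_consent).
Premise 5 is O(hold_funds ⊃ encrypt_consent); contrapositively O(¬encrypt_consent ⊃ ¬hold_funds). Since O(¬encrypt_consent) holds, K gives O(¬hold_funds).
Applying K to premise 9 (O(¬hold_funds ⊃ sign_sample)) and O(¬hold_funds) yields O(sign_sample).
Premises 1, 6, 10 do not contribute to this derivation.
Hence sign_sample is obligatory.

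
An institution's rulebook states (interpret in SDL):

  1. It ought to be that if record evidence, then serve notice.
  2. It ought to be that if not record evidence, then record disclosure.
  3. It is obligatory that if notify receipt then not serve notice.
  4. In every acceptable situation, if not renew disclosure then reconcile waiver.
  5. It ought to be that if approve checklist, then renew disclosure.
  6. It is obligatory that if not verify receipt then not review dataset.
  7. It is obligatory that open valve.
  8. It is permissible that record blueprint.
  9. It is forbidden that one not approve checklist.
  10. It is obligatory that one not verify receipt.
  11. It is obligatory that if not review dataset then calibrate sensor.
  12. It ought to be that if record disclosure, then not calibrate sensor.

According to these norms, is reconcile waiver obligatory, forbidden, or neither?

Premise 4 is O(¬renew_disclosure → reconcile_waiver), but O(¬renew_disclosure) is not derivable from the premises, so it does not yield O(reconcile_waiver).
No premise or chain of K-axiom applications forces O(reconcile_waiver), and none forces O(¬reconcile_waiver). So reconcile_waiver is neither obligatory nor forbidden under these norms.

Neither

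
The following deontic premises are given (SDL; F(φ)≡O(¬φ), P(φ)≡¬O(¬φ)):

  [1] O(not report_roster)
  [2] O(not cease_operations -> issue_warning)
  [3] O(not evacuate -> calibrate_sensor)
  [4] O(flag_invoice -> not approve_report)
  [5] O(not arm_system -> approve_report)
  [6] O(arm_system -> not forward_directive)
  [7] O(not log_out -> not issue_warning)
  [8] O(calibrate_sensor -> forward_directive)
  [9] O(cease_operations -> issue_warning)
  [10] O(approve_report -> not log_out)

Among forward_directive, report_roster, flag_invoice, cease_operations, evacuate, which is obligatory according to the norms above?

Premises 2 and 9 are O(not cease_operations -> issue_warning) and O(cease_operations -> issue_warning); every ideal world satisfies not cease_operations or cease_operations, so in either case issue_warning holds — hence O(issue_warning).
The contrapositive of premise 7 (O(not log_out -> not issue_warning)) is O(issue_warning -> log_out), and O(issue_warning) is already established, so O(log_out).
The contrapositive of premise 10 (O(approve_report -> not log_out)) is O(log_out -> not approve_report), and O(log_out) is already established, so O(not approve_report).
Premise 5, O(not arm_system -> approve_report), contraposes to O(not approve_report -> arm_system); with O(not approve_report) we get O(arm_system).
Premise 6 is O(arm_system -> not forward_directive); since O(arm_system), deontic closure gives O(not forward_directive).
Premise 8 is O(calibrate_sensor -> forward_directive); contrapositively O(not forward_directive -> not calibrate_sensor). Since O(not forward_directive) holds, K gives O(not calibrate_sensor).
The contrapositive of premise 3 (O(not evacuate -> calibrate_sensor)) is O(not calibrate_sensor -> evacuate), and O(not calibrate_sensor) is already established, so O(evacuate).
So O(evacuate) holds — evacuate is obligatory. None of the other listed options is made obligatory by any chain of premises.

evacuate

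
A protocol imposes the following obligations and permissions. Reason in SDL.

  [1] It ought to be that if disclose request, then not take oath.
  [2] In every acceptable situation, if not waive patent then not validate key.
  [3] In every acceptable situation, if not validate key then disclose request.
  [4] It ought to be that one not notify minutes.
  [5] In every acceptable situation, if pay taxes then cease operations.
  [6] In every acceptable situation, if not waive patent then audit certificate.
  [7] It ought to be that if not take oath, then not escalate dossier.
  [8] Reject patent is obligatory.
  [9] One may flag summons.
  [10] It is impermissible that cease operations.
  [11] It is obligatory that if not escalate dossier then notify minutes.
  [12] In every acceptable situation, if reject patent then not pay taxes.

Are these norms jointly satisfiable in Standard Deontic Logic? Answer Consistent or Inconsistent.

Premise 5 is O(pay_taxes → cease_operations), but O(pay_taxes) is not derivable from the premises, so it does not yield O(cease_operations).
So O(cease_operations) is not derivable, and the apparent clash with O(¬cease_operations) does not arise.
A world satisfying every obligation exists (e.g. audit_certificate=false, cease_operations=false, disclose_request=false, escalate_dossier=true, flag_summons=false, notify_minutes=false, pay_taxes=false, reject_patent=true, take_oath=true, validate_key=true, waive_patent=true); no atom is both obligatory and forbidden, so the set is consistent.

Consistent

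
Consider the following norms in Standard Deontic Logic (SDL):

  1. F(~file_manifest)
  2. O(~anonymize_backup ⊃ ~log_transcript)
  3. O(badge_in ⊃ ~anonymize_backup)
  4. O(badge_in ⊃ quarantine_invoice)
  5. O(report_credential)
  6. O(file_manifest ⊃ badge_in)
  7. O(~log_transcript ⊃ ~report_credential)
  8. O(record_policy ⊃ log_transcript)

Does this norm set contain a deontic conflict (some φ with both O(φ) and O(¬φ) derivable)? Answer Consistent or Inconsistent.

From premise 5 we have O(report_credential).
Premise 7 is O(~log_transcript ⊃ ~report_credential); contrapositively O(report_credential ⊃ log_transcript). Since O(report_credential) holds, K gives O(log_transcript).
Premise 2 is O(~anonymize_backup ⊃ ~log_transcript); contrapositively O(log_transcript ⊃ anonymize_backup). Since O(log_transcript) holds, K gives O(anonymize_backup).
Premise 3, O(badge_in ⊃ ~anonymize_backup), contraposes to O(anonymize_backup ⊃ ~badge_in); with O(anonymize_backup) we get O(~badge_in).
The contrapositive of premise 6 (O(file_manifest ⊃ badge_in)) is O(~badge_in ⊃ ~file_manifest), and O(~badge_in) is already established, so O(~file_manifest).
But premise 1, F(~file_manifest), means O(file_manifest).
We now have both O(~file_manifest) and O(file_manifest) — file_manifest is simultaneously obligatory and forbidden, violating the D-axiom.

Inconsistent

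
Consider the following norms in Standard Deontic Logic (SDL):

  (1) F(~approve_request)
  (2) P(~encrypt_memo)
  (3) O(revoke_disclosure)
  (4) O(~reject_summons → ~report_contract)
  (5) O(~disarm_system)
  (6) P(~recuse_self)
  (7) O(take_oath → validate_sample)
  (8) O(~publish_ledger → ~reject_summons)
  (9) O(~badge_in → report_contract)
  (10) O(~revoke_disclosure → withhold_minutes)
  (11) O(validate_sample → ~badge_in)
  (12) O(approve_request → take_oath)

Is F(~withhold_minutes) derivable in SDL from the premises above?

Premise 10 is O(~revoke_disclosure → withhold_minutes), but O(~revoke_disclosure) is not derivable from the premises, so it does not yield O(withhold_minutes).
No other premise forces O(withhold_minutes). An ideal world satisfying every premise can still have ~withhold_minutes true, so F(~withhold_minutes) is not derivable.

No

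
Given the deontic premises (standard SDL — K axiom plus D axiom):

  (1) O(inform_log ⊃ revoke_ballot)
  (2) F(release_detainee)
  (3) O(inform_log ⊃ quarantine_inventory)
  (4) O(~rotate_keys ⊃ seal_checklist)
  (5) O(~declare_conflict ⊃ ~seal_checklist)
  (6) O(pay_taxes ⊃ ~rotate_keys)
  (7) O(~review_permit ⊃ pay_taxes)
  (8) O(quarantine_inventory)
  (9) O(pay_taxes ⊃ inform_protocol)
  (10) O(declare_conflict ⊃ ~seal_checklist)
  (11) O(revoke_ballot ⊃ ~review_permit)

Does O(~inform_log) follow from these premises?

Yes

By case analysis on declare_conflict: premise 10 gives O(declare_conflict ⊃ ~seal_checklist) and premise 5 gives O(~declare_conflict ⊃ ~seal_checklist), so O(~seal_checklist) either way.
Premise 4 is O(~rotate_keys ⊃ seal_checklist); contrapositively O(~seal_checklist ⊃ rotate_keys). Since O(~seal_checklist) holds, K gives O(rotate_keys).
The contrapositive of premise 6 (O(pay_taxes ⊃ ~rotate_keys)) is O(rotate_keys ⊃ ~pay_taxes), and O(rotate_keys) is already established, so O(~pay_taxes).
Premise 7 is O(~review_permit ⊃ pay_taxes); contrapositively O(~pay_taxes ⊃ review_permit). Since O(~pay_taxes) holds, K gives O(review_permit).
The contrapositive of premise 11 (O(revoke_ballot ⊃ ~review_permit)) is O(review_permit ⊃ ~revoke_ballot), and O(review_permit) is already established, so O(~revoke_ballot).
Premise 1, O(inform_log ⊃ revoke_ballot), contraposes to O(~revoke_ballot ⊃ ~inform_log); with O(~revoke_ballot) we get O(~inform_log).
Premises 2, 3, 8, 9 do not contribute to this derivation.
So O(~inform_log) follows.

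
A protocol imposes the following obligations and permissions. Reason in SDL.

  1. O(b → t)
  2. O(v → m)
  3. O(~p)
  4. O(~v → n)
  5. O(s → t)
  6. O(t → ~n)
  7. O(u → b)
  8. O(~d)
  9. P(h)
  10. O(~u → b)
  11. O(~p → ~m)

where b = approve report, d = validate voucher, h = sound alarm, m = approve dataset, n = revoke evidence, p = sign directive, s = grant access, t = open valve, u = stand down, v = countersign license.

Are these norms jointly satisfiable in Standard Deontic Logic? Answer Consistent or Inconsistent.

Inconsistent

By case analysis on u: premise 7 gives O(u → b) and premise 10 gives O(~u → b), so O(b) either way.
With premise 1, O(b → t), the K-axiom yields O(t).
Applying K to premise 6 (O(t → ~n)) and O(t) yields O(~n).
Premise 4, O(~v → n), contraposes to O(~n → v); with O(~n) we get O(v).
With premise 2, O(v → m), the K-axiom yields O(m).
The contrapositive of premise 11 (O(~p → ~m)) is O(m → p), and O(m) is already established, so O(p).
Yet premise 3 states O(~p).
We now have both O(p) and O(~p) — p is simultaneously obligatory and forbidden, violating the D-axiom.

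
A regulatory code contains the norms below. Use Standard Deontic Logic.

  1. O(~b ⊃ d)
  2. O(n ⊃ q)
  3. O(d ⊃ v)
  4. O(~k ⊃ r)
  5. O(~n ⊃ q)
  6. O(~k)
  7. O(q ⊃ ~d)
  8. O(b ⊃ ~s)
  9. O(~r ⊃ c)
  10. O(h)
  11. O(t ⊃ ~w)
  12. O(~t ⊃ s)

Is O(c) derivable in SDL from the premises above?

Premise 9 is O(~r ⊃ c), but O(~r) is not derivable from the premises, so it does not yield O(c).
No other premise forces O(c). An ideal world satisfying every premise can still have c false, so O(c) is not derivable.

No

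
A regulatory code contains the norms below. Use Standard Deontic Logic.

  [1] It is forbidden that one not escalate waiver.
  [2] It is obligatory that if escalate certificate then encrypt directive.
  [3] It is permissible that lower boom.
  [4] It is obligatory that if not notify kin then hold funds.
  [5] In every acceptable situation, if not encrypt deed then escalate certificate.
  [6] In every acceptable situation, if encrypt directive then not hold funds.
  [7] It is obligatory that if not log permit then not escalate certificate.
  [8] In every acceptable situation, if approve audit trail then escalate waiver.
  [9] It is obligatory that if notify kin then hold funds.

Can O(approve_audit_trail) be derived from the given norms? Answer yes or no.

Premise 8 is O(approve_audit_trail → escalate_waiver); even if O(escalate_waiver) held, inferring O(approve_audit_trail) would be affirming the consequent — invalid.
No other premise forces O(approve_audit_trail). An ideal world satisfying every premise can still have approve_audit_trail false, so O(approve_audit_trail) is not derivable.

No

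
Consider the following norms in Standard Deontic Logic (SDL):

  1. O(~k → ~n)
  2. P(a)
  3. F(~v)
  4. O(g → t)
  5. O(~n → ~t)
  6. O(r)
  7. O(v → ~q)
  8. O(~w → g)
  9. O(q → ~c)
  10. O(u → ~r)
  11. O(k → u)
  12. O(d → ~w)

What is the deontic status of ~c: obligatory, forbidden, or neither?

Neither

Premise 9 is O(q → ~c), but O(q) is not derivable from the premises, so it does not yield O(~c).
No premise or chain of K-axiom applications forces O(~c), and none forces O(c). So ~c is neither obligatory nor forbidden under these norms.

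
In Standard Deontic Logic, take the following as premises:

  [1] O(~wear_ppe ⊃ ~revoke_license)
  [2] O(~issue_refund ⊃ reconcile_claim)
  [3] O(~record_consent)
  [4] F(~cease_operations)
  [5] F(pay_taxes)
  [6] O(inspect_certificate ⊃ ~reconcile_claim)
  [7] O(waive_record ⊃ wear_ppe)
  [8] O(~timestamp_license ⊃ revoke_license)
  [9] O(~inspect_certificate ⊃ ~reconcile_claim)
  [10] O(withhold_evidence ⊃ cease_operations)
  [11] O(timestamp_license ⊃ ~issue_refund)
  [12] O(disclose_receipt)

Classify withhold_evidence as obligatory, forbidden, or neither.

Premise 10 is O(withhold_evidence ⊃ cease_operations); even if O(cease_operations) held, inferring O(withhold_evidence) would be affirming the consequent — invalid.
No premise or chain of K-axiom applications forces O(withhold_evidence), and none forces O(~withhold_evidence). So withhold_evidence is neither obligatory nor forbidden under these norms.

Neither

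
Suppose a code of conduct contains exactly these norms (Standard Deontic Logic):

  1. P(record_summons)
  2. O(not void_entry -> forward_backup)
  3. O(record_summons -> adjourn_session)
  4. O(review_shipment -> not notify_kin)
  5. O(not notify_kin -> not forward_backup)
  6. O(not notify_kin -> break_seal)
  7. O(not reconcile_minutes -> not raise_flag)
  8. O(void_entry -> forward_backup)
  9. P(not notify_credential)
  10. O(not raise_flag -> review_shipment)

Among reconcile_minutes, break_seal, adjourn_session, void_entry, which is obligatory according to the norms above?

reconcile_minutes

Premises 2 and 8 cover both cases: O(not void_entry -> forward_backup) and O(void_entry -> forward_backup). Since not void_entry ∨ void_entry is a tautology, O(forward_backup) follows.
Premise 5, O(not notify_kin -> not forward_backup), contraposes to O(forward_backup -> notify_kin); with O(forward_backup) we get O(notify_kin).
The contrapositive of premise 4 (O(review_shipment -> not notify_kin)) is O(notify_kin -> not review_shipment), and O(notify_kin) is already established, so O(not review_shipment).
Premise 10 is O(not raise_flag -> review_shipment); contrapositively O(not review_shipment -> raise_flag). Since O(not review_shipment) holds, K gives O(raise_flag).
Premise 7, O(not reconcile_minutes -> not raise_flag), contraposes to O(raise_flag -> reconcile_minutes); with O(raise_flag) we get O(reconcile_minutes).
So O(reconcile_minutes) holds — reconcile_minutes is obligatory. None of the other listed options is made obligatory by any chain of premises.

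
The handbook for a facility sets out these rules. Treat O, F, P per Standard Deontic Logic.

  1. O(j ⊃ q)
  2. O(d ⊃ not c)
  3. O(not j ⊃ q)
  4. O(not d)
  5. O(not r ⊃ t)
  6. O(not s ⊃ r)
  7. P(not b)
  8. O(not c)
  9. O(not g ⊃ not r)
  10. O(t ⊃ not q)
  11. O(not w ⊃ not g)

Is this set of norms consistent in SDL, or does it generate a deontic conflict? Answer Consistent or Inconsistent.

Premise 2 is O(d ⊃ not c); even if O(not c) held, inferring O(d) would be affirming the consequent — invalid.
So O(d) is not derivable, and the apparent clash with O(not d) does not arise.
A world satisfying every obligation exists (e.g. b=false, c=false, d=false, g=true, j=false, q=true, r=true, s=false, t=false, w=true); no atom is both obligatory and forbidden, so the set is consistent.

Consistent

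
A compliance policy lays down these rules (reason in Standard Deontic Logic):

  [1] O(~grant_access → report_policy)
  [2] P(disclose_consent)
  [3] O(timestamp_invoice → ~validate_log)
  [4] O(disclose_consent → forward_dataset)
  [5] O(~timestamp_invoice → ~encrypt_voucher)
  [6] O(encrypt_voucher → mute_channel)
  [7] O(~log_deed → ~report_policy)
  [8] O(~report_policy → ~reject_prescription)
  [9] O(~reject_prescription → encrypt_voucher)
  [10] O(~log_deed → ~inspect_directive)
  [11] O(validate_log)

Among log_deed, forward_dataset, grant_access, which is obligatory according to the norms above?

From premise 11 we have O(validate_log).
Premise 3 is O(timestamp_invoice → ~validate_log); contrapositively O(validate_log → ~timestamp_invoice). Since O(validate_log) holds, K gives O(~timestamp_invoice).
Applying K to premise 5 (O(~timestamp_invoice → ~encrypt_voucher)) and O(~timestamp_invoice) yields O(~encrypt_voucher).
Premise 9, O(~reject_prescription → encrypt_voucher), contraposes to O(~encrypt_voucher → reject_prescription); with O(~encrypt_voucher) we get O(reject_prescription).
The contrapositive of premise 8 (O(~report_policy → ~reject_prescription)) is O(reject_prescription → report_policy), and O(reject_prescription) is already established, so O(report_policy).
The contrapositive of premise 7 (O(~log_deed → ~report_policy)) is O(report_policy → log_deed), and O(report_policy) is already established, so O(log_deed).
So O(log_deed) holds — log_deed is obligatory. None of the other listed options is made obligatory by any chain of premises.

log_deed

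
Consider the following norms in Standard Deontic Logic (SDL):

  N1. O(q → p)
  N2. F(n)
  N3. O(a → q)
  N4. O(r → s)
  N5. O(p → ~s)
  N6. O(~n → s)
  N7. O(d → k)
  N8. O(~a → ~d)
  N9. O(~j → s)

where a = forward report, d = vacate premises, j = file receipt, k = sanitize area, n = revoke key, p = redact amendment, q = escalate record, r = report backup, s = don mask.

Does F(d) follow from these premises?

Yes

F(n) at premise 2 means O(~n).
Premise 6 is O(~n → s); since O(~n), deontic closure gives O(s).
Premise 5, O(p → ~s), contraposes to O(s → ~p); with O(s) we get O(~p).
Premise 1 is O(q → p); contrapositively O(~p → ~q). Since O(~p) holds, K gives O(~q).
Premise 3, O(a → q), contraposes to O(~q → ~a); with O(~q) we get O(~a).
With premise 8, O(~a → ~d), the K-axiom yields O(~d).
Premises 4, 7, 9 do not contribute to this derivation.
So O(~d) holds, i.e. F(d). The claim follows.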